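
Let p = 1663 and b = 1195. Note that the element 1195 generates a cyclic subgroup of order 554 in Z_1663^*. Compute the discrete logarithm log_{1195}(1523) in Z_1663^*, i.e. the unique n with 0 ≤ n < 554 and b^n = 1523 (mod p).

Baby-step giant-step with m = ceil(sqrt(554)) = 24.
Baby table (1195^j mod 1663 for j=0..23):
  0:1  1:1195  2:1171  3:762  4:929  5:934  6:257  7:1123
  8:1607  9:1263  10:944  11:566  12:1192  13:912  14:575  15:306
  16:1473  17:781  18:352  19:1564  20:1431  21:481  22:1060  23:1157
Giant step factor: 1195^(-24) ≡ 1143 (mod 1663).
Scan 1523·1143^i mod 1663 for i = 0, 1, …:
  i=0: 1523   i=1: 1291   i=2: 532   i=3: 1081
  i=4: 1637   i=5: 216   i=6: 764   i=7: 177
  i=8: 1088   i=9: 1323     …   i=19: 555
  i=20: 762
Match at i=20, j=3: n = 20·24 + 3 = 483.

483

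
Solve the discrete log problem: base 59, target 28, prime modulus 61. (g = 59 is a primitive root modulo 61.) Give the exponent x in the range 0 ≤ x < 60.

Successive powers of 59 modulo 61:
  59^0=1  59^1=59  59^2=4  59^3=53  59^4=16  59^5=29
  59^6=3  59^7=55  59^8=12  59^9=37  59^10=48  59^11=26
  59^12=9  59^13=43  59^14=36  59^15=50  59^16=22  59^17=17
  59^18=27  59^19=7  59^20=47  59^21=28
So 59^21 ≡ 28 (mod 61), giving x = 21.

21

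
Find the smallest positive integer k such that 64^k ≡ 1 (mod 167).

83

The order of 64 must divide p − 1 = 166 = 2 · 83.
Divisors: 1, 2, 83, 166.
Check each in increasing order: 64^1 ≡ 64;  64^2 ≡ 88;  64^83 ≡ 1.
Smallest exponent giving 1 is 83.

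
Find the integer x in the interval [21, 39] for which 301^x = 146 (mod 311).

30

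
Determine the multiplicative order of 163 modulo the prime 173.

86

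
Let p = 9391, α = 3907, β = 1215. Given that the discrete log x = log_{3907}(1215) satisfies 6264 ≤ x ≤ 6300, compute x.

6299

Compute 3907^6264 mod 9391 = 3202, then multiply by 3907 repeatedly:
  3907^6264=3202  3907^6265=1402  3907^6266=2661  3907^6267=690  3907^6268=613
  3907^6269=286  3907^6270=9264  3907^6271=1534  3907^6272=1880  3907^6273=1398
  3907^6274=5815  3907^6275=2376  3907^6276=4724  3907^6277=3353  3907^6278=9117
  3907^6279=56  3907^6280=2799  3907^6281=4569  3907^6282=8183  3907^6283=4017
  3907^6284=2058  3907^6285=1910  3907^6286=5916  3907^6287=2561  3907^6288=4412
  3907^6289=5199  3907^6290=9151  3907^6291=1420  3907^6292=7250  3907^6293=2494
  3907^6294=5591  3907^6295=571  3907^6296=5230  3907^6297=8185  3907^6298=2440
  3907^6299=1215
Found 1215 at exponent 6299.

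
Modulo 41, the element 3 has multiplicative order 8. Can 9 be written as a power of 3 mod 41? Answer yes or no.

yes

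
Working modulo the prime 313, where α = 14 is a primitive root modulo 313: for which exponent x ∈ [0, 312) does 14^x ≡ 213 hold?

Baby-step giant-step with m = ceil(sqrt(312)) = 18.
Baby table (14^j mod 313 for j=0..17):
  0:1  1:14  2:196  3:240  4:230  5:90  6:8  7:112
  8:3  9:42  10:275  11:94  12:64  13:270  14:24  15:23
  16:9  17:126
Giant step factor: 14^(-18) ≡ 151 (mod 313).
Scan 213·151^i mod 313 for i = 0, 1, …:
  i=0: 213   i=1: 237   i=2: 105   i=3: 205
  i=4: 281   i=5: 176   i=6: 284   i=7: 3
Match at i=7, j=8: x = 7·18 + 8 = 134.

134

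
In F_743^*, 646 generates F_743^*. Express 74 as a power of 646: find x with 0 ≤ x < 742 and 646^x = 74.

234

Baby-step giant-step with m = ceil(sqrt(742)) = 28.
Baby table (646^j mod 743 for j=0..27):
  0:1  1:646  2:493  3:474  4:88  5:380  6:290  7:104
  8:314  9:5  10:258  11:236  12:141  13:440  14:414  15:707
  16:520  17:84  18:25  19:547  20:437  21:705  22:714  23:584
  24:563  25:371  26:420  27:125
Giant step factor: 646^(-28) ≡ 627 (mod 743).
Scan 74·627^i mod 743 for i = 0, 1, …:
  i=0: 74   i=1: 332   i=2: 124   i=3: 476
  i=4: 509   i=5: 396   i=6: 130   i=7: 523
  i=8: 258
Match at i=8, j=10: x = 8·28 + 10 = 234.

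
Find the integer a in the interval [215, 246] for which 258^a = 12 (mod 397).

232

Compute 258^215 mod 397 = 259, then multiply by 258 repeatedly:
  258^215=259  258^216=126  258^217=351  258^218=42  258^219=117
  258^220=14  258^221=39  258^222=137  258^223=13  258^224=178
  258^225=269  258^226=324  258^227=222  258^228=108  258^229=74
  258^230=36  258^231=157  258^232=12
Found 12 at exponent 232.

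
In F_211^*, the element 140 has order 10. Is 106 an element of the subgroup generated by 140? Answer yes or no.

⟨140⟩ has order 10; its elements mod 211 are {1, 23, 55, 71, 104, 107, 140, 156, 188, 210}.
106 is not in this set.

no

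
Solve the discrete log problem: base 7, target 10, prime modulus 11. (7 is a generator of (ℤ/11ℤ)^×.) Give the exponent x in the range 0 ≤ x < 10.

5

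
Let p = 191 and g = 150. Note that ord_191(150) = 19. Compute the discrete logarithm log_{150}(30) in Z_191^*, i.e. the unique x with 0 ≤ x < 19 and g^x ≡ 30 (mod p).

Successive powers of 150 modulo 191:
  150^0=1  150^1=150  150^2=153  150^3=30
So 150^3 ≡ 30 (mod 191), giving x = 3.

3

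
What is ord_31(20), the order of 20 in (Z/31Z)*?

The order of 20 must divide p − 1 = 30 = 2 · 3 · 5.
Divisors: 1, 2, 3, 5, 6, 10, 15, 30.
Check each in increasing order: 20^1 ≡ 20;  20^2 ≡ 28;  20^3 ≡ 2;  20^5 ≡ 25;  20^6 ≡ 4;  20^10 ≡ 5;  20^15 ≡ 1.
Smallest exponent giving 1 is 15.

15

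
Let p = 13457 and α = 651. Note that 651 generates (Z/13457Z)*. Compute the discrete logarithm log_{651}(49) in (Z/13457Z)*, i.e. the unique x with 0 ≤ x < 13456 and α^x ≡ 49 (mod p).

Baby-step giant-step with m = ceil(sqrt(13456)) = 116.
Baby table (651^j mod 13457 for j=0..115):
  0:1  1:651  2:6634  3:12494  4:5566  5:3533  6:12293  7:9285
  8:2342  9:4001  10:7450  11:5430  12:9196  13:11688  14:5683  15:12415
  16:7965  17:4270  18:7628  19:195  20:5832  21:1758  22:613  23:8810
  24:2628  25:1789  26:7337  27:12609  28:13146  29:12851  30:9204  31:3439
  32:4927  33:4711  34:12122  35:5620  36:11773  37:7190  38:11111  39:6852
  40:6385  41:11879  42:8911  43:1094  44:12430  45:4273  46:9581  47:6640
  48:2943  49:4999  50:11212  51:5318  52:3569  53:8815  54:5883  55:8045
  56:2522  57:68  58:3897  59:7031  60:1801  61:1692  62:11475  63:1590
  64:12358  65:11229  66:2928  67:8691  68:5901  69:6306  70:821  71:9648
  72:9886  73:3340  74:7763  75:7338  76:13260  77:6323  78:11888  79:1313
  80:6972  81:3763  82:539  83:1007  84:9621  85:5766  86:12620  87:6850
  88:5083  89:12068  90:10837  91:3419  92:5364  93:6601  94:4468  95:1956
  96:8398  97:3556  98:352  99:383  100:7107  101:10906  102:7967  103:5572
  104:7439  105:11726  106:3507  107:8824  108:11742  109:466  110:7312  111:9791
  112:8780  113:10012  114:4624  115:9313
Giant step factor: 651^(-116) ≡ 70 (mod 13457).
Scan 49·70^i mod 13457 for i = 0, 1, …:
  i=0: 49   i=1: 3430   i=2: 11331   i=3: 12664
  i=4: 11775   i=5: 3373   i=6: 7341   i=7: 2504
  i=8: 339   i=9: 10273     …   i=102: 12408
  i=103: 7312
Match at i=103, j=110: x = 103·116 + 110 = 12058.

12058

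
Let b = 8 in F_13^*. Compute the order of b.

The order of 8 must divide p − 1 = 12 = 2^2 · 3.
Divisors: 1, 2, 3, 4, 6, 12.
Check each in increasing order: 8^1 ≡ 8;  8^2 ≡ 12;  8^3 ≡ 5;  8^4 ≡ 1.
Smallest exponent giving 1 is 4.

4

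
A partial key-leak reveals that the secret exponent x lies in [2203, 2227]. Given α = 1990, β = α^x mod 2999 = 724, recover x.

Compute 1990^2203 mod 2999 = 1514, then multiply by 1990 repeatedly:
  1990^2203=1514  1990^2204=1864  1990^2205=2596  1990^2206=1762  1990^2207=549
  1990^2208=874  1990^2209=2839  1990^2210=2493  1990^2211=724
Found 724 at exponent 2211.

2211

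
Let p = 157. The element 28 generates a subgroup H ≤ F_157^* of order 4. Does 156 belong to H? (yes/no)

yes

⟨28⟩ has order 4; its elements mod 157 are {1, 28, 129, 156}.
156 is in this set.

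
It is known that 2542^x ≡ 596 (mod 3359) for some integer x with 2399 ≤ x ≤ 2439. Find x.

2420

Compute 2542^2399 mod 3359 = 2225, then multiply by 2542 repeatedly:
  2542^2399=2225  2542^2400=2753  2542^2401=1329  2542^2402=2523  2542^2403=1135
  2542^2404=3148  2542^2405=1078  2542^2406=2691  2542^2407=1598  2542^2408=1085
  2542^2409=331  2542^2410=1652  2542^2411=634  2542^2412=2667  2542^2413=1052
  2542^2414=420  2542^2415=2837  2542^2416=3240  2542^2417=3171  2542^2418=2441
  2542^2419=949  2542^2420=596
Found 596 at exponent 2420.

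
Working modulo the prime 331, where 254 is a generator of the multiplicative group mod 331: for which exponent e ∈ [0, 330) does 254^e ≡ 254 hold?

1

Successive powers of 254 modulo 331:
  254^0=1  254^1=254
So 254^1 ≡ 254 (mod 331), giving e = 1.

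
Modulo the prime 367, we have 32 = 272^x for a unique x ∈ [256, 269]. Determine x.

Compute 272^256 mod 367 = 237, then multiply by 272 repeatedly:
  272^256=237  272^257=239  272^258=49  272^259=116  272^260=357
  272^261=216  272^262=32
Found 32 at exponent 262.

262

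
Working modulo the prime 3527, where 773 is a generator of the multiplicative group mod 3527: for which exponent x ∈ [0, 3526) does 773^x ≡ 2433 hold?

Baby-step giant-step with m = ceil(sqrt(3526)) = 60.
Baby table (773^j mod 3527 for j=0..59):
  0:1  1:773  2:1466  3:1051  4:1213  5:2994  6:650  7:1616
  8:610  9:2439  10:1929  11:2723  12:2787  13:2881  14:1476  15:1727
  16:1765  17:2923  18:2199  19:3340  20:56  21:964  22:975  23:2424
  24:915  25:1895  26:1130  27:2321  28:2417  29:2558  30:2214  31:827
  32:884  33:2621  34:1535  35:1483  36:84  37:1446  38:3226  39:109
  40:3136  41:1079  42:1695  43:1718  44:1862  45:310  46:3321  47:3004
  48:1326  49:2168  50:539  51:461  52:126  53:2169  54:1312  55:1927
  56:1177  57:3382  58:779  59:2577
Giant step factor: 773^(-60) ≡ 3157 (mod 3527).
Scan 2433·3157^i mod 3527 for i = 0, 1, …:
  i=0: 2433   i=1: 2702   i=2: 1928   i=3: 2621
Match at i=3, j=33: x = 3·60 + 33 = 213.

213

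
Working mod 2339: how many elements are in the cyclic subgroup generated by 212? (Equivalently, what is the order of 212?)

1169

The order of 212 must divide p − 1 = 2338 = 2 · 7 · 167.
Divisors: 1, 2, 7, 14, 167, 334, 1169, 2338.
Check each in increasing order: 212^1 ≡ 212;  212^2 ≡ 503;  212^7 ≡ 931;  212^14 ≡ 1331;  212^167 ≡ 1143;  212^334 ≡ 1287;  212^1169 ≡ 1.
Smallest exponent giving 1 is 1169.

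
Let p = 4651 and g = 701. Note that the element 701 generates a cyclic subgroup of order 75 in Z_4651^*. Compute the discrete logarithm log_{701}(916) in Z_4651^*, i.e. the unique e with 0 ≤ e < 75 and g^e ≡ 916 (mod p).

5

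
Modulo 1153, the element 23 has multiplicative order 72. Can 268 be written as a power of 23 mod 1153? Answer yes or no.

yes

268 ∈ ⟨23⟩ iff 268^72 ≡ 1 (mod 1153), since |⟨23⟩| = 72.
268^72 mod 1153 = 1.
Since 1 = 1, 268 lies in the subgroup.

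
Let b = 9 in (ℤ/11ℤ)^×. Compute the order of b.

5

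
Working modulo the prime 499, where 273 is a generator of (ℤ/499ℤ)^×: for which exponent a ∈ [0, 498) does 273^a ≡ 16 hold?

90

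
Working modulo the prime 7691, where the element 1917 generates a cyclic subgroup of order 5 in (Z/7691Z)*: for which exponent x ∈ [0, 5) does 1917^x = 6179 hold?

3

Successive powers of 1917 modulo 7691:
  1917^0=1  1917^1=1917  1917^2=6282  1917^3=6179
So 1917^3 ≡ 6179 (mod 7691), giving x = 3.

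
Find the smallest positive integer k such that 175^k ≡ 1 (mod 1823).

911

The order of 175 must divide p − 1 = 1822 = 2 · 911.
Divisors: 1, 2, 911, 1822.
Check each in increasing order: 175^1 ≡ 175;  175^2 ≡ 1457;  175^911 ≡ 1.
Smallest exponent giving 1 is 911.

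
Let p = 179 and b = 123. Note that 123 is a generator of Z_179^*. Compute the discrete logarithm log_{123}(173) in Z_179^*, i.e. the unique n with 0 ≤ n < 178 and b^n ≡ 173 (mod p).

Baby-step giant-step with m = ceil(sqrt(178)) = 14.
Baby table (123^j mod 179 for j=0..13):
  0:1  1:123  2:93  3:162  4:57  5:30  6:110  7:105
  8:27  9:99  10:5  11:78  12:107  13:94
Giant step factor: 123^(-14) ≡ 76 (mod 179).
Scan 173·76^i mod 179 for i = 0, 1, …:
  i=0: 173   i=1: 81   i=2: 70   i=3: 129
  i=4: 138   i=5: 106   i=6: 1
Match at i=6, j=0: n = 6·14 + 0 = 84.

84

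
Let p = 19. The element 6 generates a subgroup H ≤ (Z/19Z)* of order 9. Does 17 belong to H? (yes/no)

17 ∈ ⟨6⟩ iff 17^9 ≡ 1 (mod 19), since |⟨6⟩| = 9.
17^9 mod 19 = 1.
Since 1 = 1, 17 lies in the subgroup.

yes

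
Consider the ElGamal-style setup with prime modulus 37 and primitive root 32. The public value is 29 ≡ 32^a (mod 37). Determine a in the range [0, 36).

33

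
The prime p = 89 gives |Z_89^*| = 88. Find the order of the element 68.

44

The order of 68 must divide p − 1 = 88 = 2^3 · 11.
Divisors: 1, 2, 4, 8, 11, 22, 44, 88.
Check each in increasing order: 68^1 ≡ 68;  68^2 ≡ 85;  68^4 ≡ 16;  68^8 ≡ 78;  68^11 ≡ 55;  68^22 ≡ 88;  68^44 ≡ 1.
Smallest exponent giving 1 is 44.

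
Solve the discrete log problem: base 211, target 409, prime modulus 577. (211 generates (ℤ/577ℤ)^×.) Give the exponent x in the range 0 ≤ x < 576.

169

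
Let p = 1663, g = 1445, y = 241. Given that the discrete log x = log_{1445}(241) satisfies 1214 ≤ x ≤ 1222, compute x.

Compute 1445^1214 mod 1663 = 196, then multiply by 1445 repeatedly:
  1445^1214=196  1445^1215=510  1445^1216=241
Found 241 at exponent 1216.

1216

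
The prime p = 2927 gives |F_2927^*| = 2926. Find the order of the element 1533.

1463

The order of 1533 must divide p − 1 = 2926 = 2 · 7 · 11 · 19.
Divisors: 1, 2, 7, 11, 14, 19, 22, 38, 77, 133, 154, 209, 266, 418, 1463, 2926.
Check each in increasing order: 1533^1 ≡ 1533;  1533^2 ≡ 2635;  1533^7 ≡ 1120;  1533^11 ≡ 2305;  1533^14 ≡ 1644;  1533^19 ≡ 1954;  1533^22 ≡ 520;  1533^38 ≡ 1308;  1533^77 ≡ 1527;  1533^133 ≡ 2134;  1533^154 ≡ 1837;  1533^209 ≡ 2034;  1533^266 ≡ 2471;  1533^418 ≡ 1305;  1533^1463 ≡ 1.
Smallest exponent giving 1 is 1463.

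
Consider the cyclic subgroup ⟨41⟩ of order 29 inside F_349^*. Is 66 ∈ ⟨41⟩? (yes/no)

yes

66 ∈ ⟨41⟩ iff 66^29 ≡ 1 (mod 349), since |⟨41⟩| = 29.
66^29 mod 349 = 1.
Since 1 = 1, 66 lies in the subgroup.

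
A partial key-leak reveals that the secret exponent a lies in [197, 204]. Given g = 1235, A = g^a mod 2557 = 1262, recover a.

Compute 1235^197 mod 2557 = 1956, then multiply by 1235 repeatedly:
  1235^197=1956  1235^198=1852  1235^199=1262
Found 1262 at exponent 199.

199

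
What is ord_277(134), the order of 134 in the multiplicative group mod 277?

276

The order of 134 must divide p − 1 = 276 = 2^2 · 3 · 23.
Divisors: 1, 2, 3, 4, 6, 12, 23, 46, 69, 92, 138, 276.
Check each in increasing order: 134^1 ≡ 134;  134^2 ≡ 228;  134^3 ≡ 82;  134^4 ≡ 185;  134^6 ≡ 76;  134^12 ≡ 236;  134^23 ≡ 242;  134^46 ≡ 117;  134^69 ≡ 60;  134^92 ≡ 116;  134^138 ≡ 276;  134^276 ≡ 1.
Smallest exponent giving 1 is 276.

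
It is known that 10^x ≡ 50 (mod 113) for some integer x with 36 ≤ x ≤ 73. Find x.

62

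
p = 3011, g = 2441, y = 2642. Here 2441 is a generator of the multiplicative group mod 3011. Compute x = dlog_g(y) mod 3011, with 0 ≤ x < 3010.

227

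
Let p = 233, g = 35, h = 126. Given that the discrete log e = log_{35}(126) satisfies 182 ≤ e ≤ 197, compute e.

192

Compute 35^182 mod 233 = 171, then multiply by 35 repeatedly:
  35^182=171  35^183=160  35^184=8  35^185=47  35^186=14
  35^187=24  35^188=141  35^189=42  35^190=72  35^191=190
  35^192=126
Found 126 at exponent 192.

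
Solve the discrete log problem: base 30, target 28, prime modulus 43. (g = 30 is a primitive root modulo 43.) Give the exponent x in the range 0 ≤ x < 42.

Baby-step giant-step with m = ceil(sqrt(42)) = 7.
Baby table (30^j mod 43 for j=0..6):
  0:1  1:30  2:40  3:39  4:9  5:12  6:16
Giant step factor: 30^(-7) ≡ 37 (mod 43).
Scan 28·37^i mod 43 for i = 0, 1, …:
  i=0: 28   i=1: 4   i=2: 19   i=3: 15
  i=4: 39
Match at i=4, j=3: x = 4·7 + 3 = 31.

31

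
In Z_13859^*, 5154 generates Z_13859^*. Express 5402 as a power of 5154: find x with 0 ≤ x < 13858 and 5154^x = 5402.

4504

Baby-step giant-step with m = ceil(sqrt(13858)) = 118.
Baby table (5154^j mod 13859 for j=0..117):
  0:1  1:5154  2:9872  3:3899  4:13755  5:4485  6:12737  7:10274
  8:10816  9:4766  10:5816  11:12506  12:11574  13:3260  14:4932  15:2122
  16:2037  17:7435  18:13714  19:1056  20:9896  21:2864  22:1221  23:1048
  24:10241  25:7042  26:11606  27:1880  28:2079  29:2159  30:12568  31:12365
  32:5528  33:11067  34:9533  35:2927  36:7166  37:13188  38:6416  39:490
  40:3122  41:489  42:11827  43:4476  44:7928  45:4580  46:3443  47:5702
  48:7028  49:8745  50:2262  51:2929  52:3615  53:5214  54:355  55:282
  56:12092  57:12104  58:4657  59:12249  60:3601  61:2353  62:737  63:1132
  64:13548  65:4750  66:6506  67:7003  68:4626  69:4924  70:2467  71:6215
  72:3961  73:687  74:6753  75:5013  76:3826  77:11706  78:4497  79:5290
  80:4007  81:2168  82:3518  83:4200  84:12901  85:10131  86:8321  87:6688
  88:2619  89:13519  90:7733  91:11257  92:4804  93:7642  94:13449  95:7287
  96:13167  97:9054  98:1063  99:4397  100:2673  101:796  102:320  103:59
  104:13047  105:370  106:8297  107:7723  108:1294  109:3097  110:10229  111:630
  112:4014  113:10528  114:3327  115:3775  116:12173  117:13808
Giant step factor: 5154^(-118) ≡ 8903 (mod 13859).
Scan 5402·8903^i mod 13859 for i = 0, 1, …:
  i=0: 5402   i=1: 3276   i=2: 6892   i=3: 5683
  i=4: 10399   i=5: 4177   i=6: 4134   i=7: 9357
  i=8: 12781   i=9: 6853     …   i=37: 6385
  i=38: 9896
Match at i=38, j=20: x = 38·118 + 20 = 4504.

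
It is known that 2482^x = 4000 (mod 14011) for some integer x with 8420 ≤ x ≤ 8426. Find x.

8423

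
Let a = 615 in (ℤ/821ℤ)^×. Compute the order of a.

820

The order of 615 must divide p − 1 = 820 = 2^2 · 5 · 41.
Divisors: 1, 2, 4, 5, 10, 20, 41, 82, 164, 205, 410, 820.
Check each in increasing order: 615^1 ≡ 615;  615^2 ≡ 565;  615^4 ≡ 677;  615^5 ≡ 108;  615^10 ≡ 170;  615^20 ≡ 165;  615^41 ≡ 722;  615^82 ≡ 770;  615^164 ≡ 138;  615^205 ≡ 295;  615^410 ≡ 820;  615^820 ≡ 1.
Smallest exponent giving 1 is 820.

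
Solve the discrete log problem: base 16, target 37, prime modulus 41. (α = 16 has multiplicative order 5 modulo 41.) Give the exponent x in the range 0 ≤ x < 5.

3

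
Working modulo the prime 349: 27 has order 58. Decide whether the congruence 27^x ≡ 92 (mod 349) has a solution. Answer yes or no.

92 ∈ ⟨27⟩ iff 92^58 ≡ 1 (mod 349), since |⟨27⟩| = 58.
92^58 mod 349 = 1.
Since 1 = 1, 92 lies in the subgroup.

yes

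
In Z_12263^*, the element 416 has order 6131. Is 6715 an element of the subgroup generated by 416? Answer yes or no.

no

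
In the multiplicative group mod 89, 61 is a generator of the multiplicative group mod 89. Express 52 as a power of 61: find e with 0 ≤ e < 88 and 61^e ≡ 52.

Baby-step giant-step with m = ceil(sqrt(88)) = 10.
Baby table (61^j mod 89 for j=0..9):
  0:1  1:61  2:72  3:31  4:22  5:7  6:71  7:59
  8:39  9:65
Giant step factor: 61^(-10) ≡ 20 (mod 89).
Scan 52·20^i mod 89 for i = 0, 1, …:
  i=0: 52   i=1: 61
Match at i=1, j=1: e = 1·10 + 1 = 11.

11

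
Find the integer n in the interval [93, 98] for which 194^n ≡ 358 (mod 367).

93

Compute 194^93 mod 367 = 358, then multiply by 194 repeatedly:
  194^93=358
Found 358 at exponent 93.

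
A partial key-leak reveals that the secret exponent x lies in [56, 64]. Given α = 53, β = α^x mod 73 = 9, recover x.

Compute 53^56 mod 73 = 4, then multiply by 53 repeatedly:
  53^56=4  53^57=66  53^58=67  53^59=47  53^60=9
Found 9 at exponent 60.

60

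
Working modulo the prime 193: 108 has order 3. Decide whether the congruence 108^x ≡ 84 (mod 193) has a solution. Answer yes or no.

84 ∈ ⟨108⟩ iff 84^3 ≡ 1 (mod 193), since |⟨108⟩| = 3.
84^3 mod 193 = 1.
Since 1 = 1, 84 lies in the subgroup.

yes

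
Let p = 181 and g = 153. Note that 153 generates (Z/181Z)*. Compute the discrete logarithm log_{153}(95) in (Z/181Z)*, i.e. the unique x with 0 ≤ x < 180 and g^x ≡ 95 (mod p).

Baby-step giant-step with m = ceil(sqrt(180)) = 14.
Baby table (153^j mod 181 for j=0..13):
  0:1  1:153  2:60  3:130  4:161  5:17  6:67  7:115
  8:38  9:22  10:108  11:53  12:145  13:103
Giant step factor: 153^(-14) ≡ 166 (mod 181).
Scan 95·166^i mod 181 for i = 0, 1, …:
  i=0: 95   i=1: 23   i=2: 17
Match at i=2, j=5: x = 2·14 + 5 = 33.

33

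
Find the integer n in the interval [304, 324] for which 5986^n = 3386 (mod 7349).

Compute 5986^304 mod 7349 = 7028, then multiply by 5986 repeatedly:
  5986^304=7028  5986^305=3932  5986^306=5454  5986^307=3386
Found 3386 at exponent 307.

307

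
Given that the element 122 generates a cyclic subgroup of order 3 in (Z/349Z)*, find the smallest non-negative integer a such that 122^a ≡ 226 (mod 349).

2

Successive powers of 122 modulo 349:
  122^0=1  122^1=122  122^2=226
So 122^2 ≡ 226 (mod 349), giving a = 2.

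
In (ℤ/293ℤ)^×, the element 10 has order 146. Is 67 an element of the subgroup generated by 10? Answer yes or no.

67 ∈ ⟨10⟩ iff 67^146 ≡ 1 (mod 293), since |⟨10⟩| = 146.
67^146 mod 293 = 1.
Since 1 = 1, 67 lies in the subgroup.

yes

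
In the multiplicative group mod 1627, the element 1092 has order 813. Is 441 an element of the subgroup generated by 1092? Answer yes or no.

yes

441 ∈ ⟨1092⟩ iff 441^813 ≡ 1 (mod 1627), since |⟨1092⟩| = 813.
441^813 mod 1627 = 1.
Since 1 = 1, 441 lies in the subgroup.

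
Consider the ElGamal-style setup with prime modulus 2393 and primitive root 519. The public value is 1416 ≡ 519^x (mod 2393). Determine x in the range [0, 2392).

1268

Baby-step giant-step with m = ceil(sqrt(2392)) = 49.
Baby table (519^j mod 2393 for j=0..48):
  0:1  1:519  2:1345  3:1692  4:2310  5:2390  6:836  7:751
  8:2103  9:249  10:9  11:2278  12:140  13:870  14:1646  15:2366
  16:345  17:1973  18:2176  19:2241  20:81  21:1358  22:1260  23:651
  24:456  25:2150  26:712  27:1006  28:440  29:1025  30:729  31:257
  32:1768  33:1073  34:1711  35:206  36:1622  37:1875  38:1567  39:2046
  40:1775  41:2313  42:1554  43:85  44:1041  45:1854  46:240  47:124
  48:2138
Giant step factor: 519^(-49) ≡ 613 (mod 2393).
Scan 1416·613^i mod 2393 for i = 0, 1, …:
  i=0: 1416   i=1: 1742   i=2: 568   i=3: 1199
  i=4: 336   i=5: 170   i=6: 1311   i=7: 1988
  i=8: 607   i=9: 1176     …   i=24: 168
  i=25: 85
Match at i=25, j=43: x = 25·49 + 43 = 1268.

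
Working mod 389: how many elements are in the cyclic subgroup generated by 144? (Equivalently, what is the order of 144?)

194

The order of 144 must divide p − 1 = 388 = 2^2 · 97.
Divisors: 1, 2, 4, 97, 194, 388.
Check each in increasing order: 144^1 ≡ 144;  144^2 ≡ 119;  144^4 ≡ 157;  144^97 ≡ 388;  144^194 ≡ 1.
Smallest exponent giving 1 is 194.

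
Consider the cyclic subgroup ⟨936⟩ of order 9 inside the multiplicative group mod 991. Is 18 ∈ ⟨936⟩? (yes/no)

yes

⟨936⟩ has order 9; its elements mod 991 are {1, 18, 52, 113, 324, 722, 877, 921, 936}.
18 is in this set.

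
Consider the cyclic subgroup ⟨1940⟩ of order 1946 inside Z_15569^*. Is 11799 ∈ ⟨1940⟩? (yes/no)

no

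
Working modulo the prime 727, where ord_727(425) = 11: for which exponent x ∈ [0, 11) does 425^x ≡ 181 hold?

8

Successive powers of 425 modulo 727:
  425^0=1  425^1=425  425^2=329  425^3=241  425^4=645  425^5=46
  425^6=648  425^7=594  425^8=181
So 425^8 ≡ 181 (mod 727), giving x = 8.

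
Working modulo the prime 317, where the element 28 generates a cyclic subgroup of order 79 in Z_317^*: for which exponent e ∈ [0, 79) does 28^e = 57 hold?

Baby-step giant-step with m = ceil(sqrt(79)) = 9.
Baby table (28^j mod 317 for j=0..8):
  0:1  1:28  2:150  3:79  4:310  5:121  6:218  7:81
  8:49
Giant step factor: 28^(-9) ≡ 253 (mod 317).
Scan 57·253^i mod 317 for i = 0, 1, …:
  i=0: 57   i=1: 156   i=2: 160   i=3: 221
  i=4: 121
Match at i=4, j=5: e = 4·9 + 5 = 41.

41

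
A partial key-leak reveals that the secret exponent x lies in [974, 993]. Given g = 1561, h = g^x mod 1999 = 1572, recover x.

976

Compute 1561^974 mod 1999 = 1573, then multiply by 1561 repeatedly:
  1561^974=1573  1561^975=681  1561^976=1572
Found 1572 at exponent 976.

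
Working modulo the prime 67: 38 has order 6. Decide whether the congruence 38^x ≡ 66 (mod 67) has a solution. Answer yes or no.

66 ∈ ⟨38⟩ iff 66^6 ≡ 1 (mod 67), since |⟨38⟩| = 6.
66^6 mod 67 = 1.
Since 1 = 1, 66 lies in the subgroup.

yes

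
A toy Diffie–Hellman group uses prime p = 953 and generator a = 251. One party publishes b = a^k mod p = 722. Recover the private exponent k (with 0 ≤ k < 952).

Baby-step giant-step with m = ceil(sqrt(952)) = 31.
Baby table (251^j mod 953 for j=0..30):
  0:1  1:251  2:103  3:122  4:126  5:177  6:589  7:124
  8:628  9:383  10:833  11:376  12:29  13:608  14:128  15:679
  16:795  17:368  18:880  19:737  20:105  21:624  22:332  23:421
  24:841  25:478  26:853  27:631  28:183  29:189  30:742
Giant step factor: 251^(-31) ≡ 857 (mod 953).
Scan 722·857^i mod 953 for i = 0, 1, …:
  i=0: 722   i=1: 257   i=2: 106   i=3: 307
  i=4: 71   i=5: 808   i=6: 578   i=7: 739
  i=8: 531   i=9: 486     …   i=25: 785
  i=26: 880
Match at i=26, j=18: k = 26·31 + 18 = 824.

824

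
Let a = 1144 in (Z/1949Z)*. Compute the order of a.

The order of 1144 must divide p − 1 = 1948 = 2^2 · 487.
Divisors: 1, 2, 4, 487, 974, 1948.
Check each in increasing order: 1144^1 ≡ 1144;  1144^2 ≡ 957;  1144^4 ≡ 1768;  1144^487 ≡ 1.
Smallest exponent giving 1 is 487.

487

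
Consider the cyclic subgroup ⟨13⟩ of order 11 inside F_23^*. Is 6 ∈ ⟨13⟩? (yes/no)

⟨13⟩ has order 11; its elements mod 23 are {1, 2, 3, 4, 6, 8, 9, 12, 13, 16, 18}.
6 is in this set.

yes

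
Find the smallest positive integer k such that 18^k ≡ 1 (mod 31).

15

The order of 18 must divide p − 1 = 30 = 2 · 3 · 5.
Divisors: 1, 2, 3, 5, 6, 10, 15, 30.
Check each in increasing order: 18^1 ≡ 18;  18^2 ≡ 14;  18^3 ≡ 4;  18^5 ≡ 25;  18^6 ≡ 16;  18^10 ≡ 5;  18^15 ≡ 1.
Smallest exponent giving 1 is 15.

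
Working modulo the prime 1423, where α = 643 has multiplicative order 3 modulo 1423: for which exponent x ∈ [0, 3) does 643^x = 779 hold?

2

Successive powers of 643 modulo 1423:
  643^0=1  643^1=643  643^2=779
So 643^2 ≡ 779 (mod 1423), giving x = 2.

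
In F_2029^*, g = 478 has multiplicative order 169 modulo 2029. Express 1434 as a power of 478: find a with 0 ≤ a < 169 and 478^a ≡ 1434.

76

Baby-step giant-step with m = ceil(sqrt(169)) = 13.
Baby table (478^j mod 2029 for j=0..12):
  0:1  1:478  2:1236  3:369  4:1888  5:1588  6:218  7:725
  8:1620  9:1311  10:1726  11:1254  12:857
Giant step factor: 478^(-13) ≡ 1962 (mod 2029).
Scan 1434·1962^i mod 2029 for i = 0, 1, …:
  i=0: 1434   i=1: 1314   i=2: 1238   i=3: 243
  i=4: 1980   i=5: 1254
Match at i=5, j=11: a = 5·13 + 11 = 76.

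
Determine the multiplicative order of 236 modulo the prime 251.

250

The order of 236 must divide p − 1 = 250 = 2 · 5^3.
Divisors: 1, 2, 5, 10, 25, 50, 125, 250.
Check each in increasing order: 236^1 ≡ 236;  236^2 ≡ 225;  236^5 ≡ 151;  236^10 ≡ 211;  236^25 ≡ 138;  236^50 ≡ 219;  236^125 ≡ 250;  236^250 ≡ 1.
Smallest exponent giving 1 is 250.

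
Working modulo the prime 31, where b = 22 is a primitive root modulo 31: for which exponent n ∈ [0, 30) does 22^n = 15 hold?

Successive powers of 22 modulo 31:
  22^0=1  22^1=22  22^2=19  22^3=15
So 22^3 ≡ 15 (mod 31), giving n = 3.

3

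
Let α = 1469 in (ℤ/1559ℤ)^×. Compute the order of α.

1558

The order of 1469 must divide p − 1 = 1558 = 2 · 19 · 41.
Divisors: 1, 2, 19, 38, 41, 82, 779, 1558.
Check each in increasing order: 1469^1 ≡ 1469;  1469^2 ≡ 305;  1469^19 ≡ 107;  1469^38 ≡ 536;  1469^41 ≡ 642;  1469^82 ≡ 588;  1469^779 ≡ 1558;  1469^1558 ≡ 1.
Smallest exponent giving 1 is 1558.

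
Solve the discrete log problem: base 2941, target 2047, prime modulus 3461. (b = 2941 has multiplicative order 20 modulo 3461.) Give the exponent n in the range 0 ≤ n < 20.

Successive powers of 2941 modulo 3461:
  2941^0=1  2941^1=2941  2941^2=442  2941^3=2047
So 2941^3 ≡ 2047 (mod 3461), giving n = 3.

3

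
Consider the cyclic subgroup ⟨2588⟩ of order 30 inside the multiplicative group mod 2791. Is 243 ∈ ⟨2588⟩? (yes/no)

no

243 ∈ ⟨2588⟩ iff 243^30 ≡ 1 (mod 2791), since |⟨2588⟩| = 30.
243^30 mod 2791 = 785.
Since 785 ≠ 1, 243 does not lie in the subgroup.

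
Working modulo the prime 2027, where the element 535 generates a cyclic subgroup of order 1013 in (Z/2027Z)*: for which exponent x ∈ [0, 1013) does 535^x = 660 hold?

3

Baby-step giant-step with m = ceil(sqrt(1013)) = 32.
Baby table (535^j mod 2027 for j=0..31):
  0:1  1:535  2:418  3:660  4:402  5:208  6:1822  7:1810
  8:1471  9:509  10:697  11:1954  12:1485  13:1918  14:468  15:1059
  16:1032  17:776  18:1652  19:48  20:1356  21:1821  22:1275  23:1053
  24:1876  25:295  26:1746  27:1690  28:108  29:1024  30:550  31:335
Giant step factor: 535^(-32) ≡ 1836 (mod 2027).
Scan 660·1836^i mod 2027 for i = 0, 1, …:
  i=0: 660
Match at i=0, j=3: x = 0·32 + 3 = 3.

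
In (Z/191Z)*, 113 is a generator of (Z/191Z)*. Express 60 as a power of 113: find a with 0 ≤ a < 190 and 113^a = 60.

Baby-step giant-step with m = ceil(sqrt(190)) = 14.
Baby table (113^j mod 191 for j=0..13):
  0:1  1:113  2:163  3:83  4:20  5:159  6:13  7:132
  8:18  9:124  10:69  11:157  12:169  13:188
Giant step factor: 113^(-14) ≡ 40 (mod 191).
Scan 60·40^i mod 191 for i = 0, 1, …:
  i=0: 60   i=1: 108   i=2: 118   i=3: 136
  i=4: 92   i=5: 51   i=6: 130   i=7: 43
  i=8: 1
Match at i=8, j=0: a = 8·14 + 0 = 112.

112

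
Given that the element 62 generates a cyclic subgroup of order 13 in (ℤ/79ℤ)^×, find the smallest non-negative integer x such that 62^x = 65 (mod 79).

12

Successive powers of 62 modulo 79:
  62^0=1  62^1=62  62^2=52  62^3=64  62^4=18  62^5=10
  62^6=67  62^7=46  62^8=8  62^9=22  62^10=21  62^11=38
  62^12=65
So 62^12 ≡ 65 (mod 79), giving x = 12.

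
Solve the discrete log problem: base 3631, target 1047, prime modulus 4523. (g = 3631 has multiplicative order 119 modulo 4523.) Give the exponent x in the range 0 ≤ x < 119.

11

Successive powers of 3631 modulo 4523:
  3631^0=1  3631^1=3631  3631^2=4139  3631^3=3303  3631^4=2720  3631^5=2611
  3631^6=333  3631^7=1482  3631^8=3295  3631^9=810  3631^10=1160  3631^11=1047
So 3631^11 ≡ 1047 (mod 4523), giving x = 11.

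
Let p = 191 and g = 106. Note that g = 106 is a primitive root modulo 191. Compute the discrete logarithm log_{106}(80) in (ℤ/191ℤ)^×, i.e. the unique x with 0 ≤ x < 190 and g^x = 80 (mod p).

Baby-step giant-step with m = ceil(sqrt(190)) = 14.
Baby table (106^j mod 191 for j=0..13):
  0:1  1:106  2:158  3:131  4:134  5:70  6:162  7:173
  8:2  9:21  10:125  11:71  12:77  13:140
Giant step factor: 106^(-14) ≡ 135 (mod 191).
Scan 80·135^i mod 191 for i = 0, 1, …:
  i=0: 80   i=1: 104   i=2: 97   i=3: 107
  i=4: 120   i=5: 156   i=6: 50   i=7: 65
  i=8: 180   i=9: 43   i=10: 75   i=11: 2
Match at i=11, j=8: x = 11·14 + 8 = 162.

162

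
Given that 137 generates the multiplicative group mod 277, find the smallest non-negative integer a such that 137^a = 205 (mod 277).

269

Baby-step giant-step with m = ceil(sqrt(276)) = 17.
Baby table (137^j mod 277 for j=0..16):
  0:1  1:137  2:210  3:239  4:57  5:53  6:59  7:50
  8:202  9:251  10:39  11:80  12:157  13:180  14:7  15:128
  16:85
Giant step factor: 137^(-17) ≡ 126 (mod 277).
Scan 205·126^i mod 277 for i = 0, 1, …:
  i=0: 205   i=1: 69   i=2: 107   i=3: 186
  i=4: 168   i=5: 116   i=6: 212   i=7: 120
  i=8: 162   i=9: 191     …   i=14: 77
  i=15: 7
Match at i=15, j=14: a = 15·17 + 14 = 269.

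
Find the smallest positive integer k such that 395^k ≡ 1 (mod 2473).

309

The order of 395 must divide p − 1 = 2472 = 2^3 · 3 · 103.
Divisors: 1, 2, 3, 4, 6, 8, 12, 24, 103, 206, 309, 412, 618, 824, 1236, 2472.
Check each in increasing order: 395^1 ≡ 395;  395^2 ≡ 226;  395^3 ≡ 242;  395^4 ≡ 1616;  395^6 ≡ 1685;  395^8 ≡ 2441;  395^12 ≡ 221;  395^24 ≡ 1854;  395^103 ≡ 1015;  395^206 ≡ 1457;  395^309 ≡ 1.
Smallest exponent giving 1 is 309.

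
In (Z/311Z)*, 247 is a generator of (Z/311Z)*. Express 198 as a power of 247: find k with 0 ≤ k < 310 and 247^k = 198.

235

Baby-step giant-step with m = ceil(sqrt(310)) = 18.
Baby table (247^j mod 311 for j=0..17):
  0:1  1:247  2:53  3:29  4:10  5:293  6:219  7:290
  8:100  9:131  10:13  11:101  12:67  13:66  14:130  15:77
  16:48  17:38
Giant step factor: 247^(-18) ≡ 50 (mod 311).
Scan 198·50^i mod 311 for i = 0, 1, …:
  i=0: 198   i=1: 259   i=2: 199   i=3: 309
  i=4: 211   i=5: 287   i=6: 44   i=7: 23
  i=8: 217   i=9: 276   i=10: 116   i=11: 202
  i=12: 148   i=13: 247
Match at i=13, j=1: k = 13·18 + 1 = 235.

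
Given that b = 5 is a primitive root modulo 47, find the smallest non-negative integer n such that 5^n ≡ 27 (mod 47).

14

Baby-step giant-step with m = ceil(sqrt(46)) = 7.
Baby table (5^j mod 47 for j=0..6):
  0:1  1:5  2:25  3:31  4:14  5:23  6:21
Giant step factor: 5^(-7) ≡ 30 (mod 47).
Scan 27·30^i mod 47 for i = 0, 1, …:
  i=0: 27   i=1: 11   i=2: 1
Match at i=2, j=0: n = 2·7 + 0 = 14.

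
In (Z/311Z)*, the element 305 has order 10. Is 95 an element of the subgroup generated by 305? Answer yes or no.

yes

95 ∈ ⟨305⟩ iff 95^10 ≡ 1 (mod 311), since |⟨305⟩| = 10.
95^10 mod 311 = 1.
Since 1 = 1, 95 lies in the subgroup.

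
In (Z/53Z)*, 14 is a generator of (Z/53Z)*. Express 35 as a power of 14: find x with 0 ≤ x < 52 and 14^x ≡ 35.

Successive powers of 14 modulo 53:
  14^0=1  14^1=14  14^2=37  14^3=41  14^4=44  14^5=33
  14^6=38  14^7=2  14^8=28  14^9=21  14^10=29  14^11=35
So 14^11 ≡ 35 (mod 53), giving x = 11.

11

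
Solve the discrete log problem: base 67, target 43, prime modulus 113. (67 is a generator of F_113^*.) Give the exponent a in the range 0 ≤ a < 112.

Baby-step giant-step with m = ceil(sqrt(112)) = 11.
Baby table (67^j mod 113 for j=0..10):
  0:1  1:67  2:82  3:70  4:57  5:90  6:41  7:35
  8:85  9:45  10:77
Giant step factor: 67^(-11) ≡ 84 (mod 113).
Scan 43·84^i mod 113 for i = 0, 1, …:
  i=0: 43   i=1: 109   i=2: 3   i=3: 26
  i=4: 37   i=5: 57
Match at i=5, j=4: a = 5·11 + 4 = 59.

59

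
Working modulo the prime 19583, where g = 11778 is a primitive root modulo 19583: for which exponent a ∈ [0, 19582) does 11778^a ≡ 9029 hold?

12692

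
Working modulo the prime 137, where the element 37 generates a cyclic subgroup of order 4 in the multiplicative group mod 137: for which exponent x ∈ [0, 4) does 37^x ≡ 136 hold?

Successive powers of 37 modulo 137:
  37^0=1  37^1=37  37^2=136
So 37^2 ≡ 136 (mod 137), giving x = 2.

2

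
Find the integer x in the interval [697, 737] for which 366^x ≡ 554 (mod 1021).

731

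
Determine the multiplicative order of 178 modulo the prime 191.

The order of 178 must divide p − 1 = 190 = 2 · 5 · 19.
Divisors: 1, 2, 5, 10, 19, 38, 95, 190.
Check each in increasing order: 178^1 ≡ 178;  178^2 ≡ 169;  178^5 ≡ 11;  178^10 ≡ 121;  178^19 ≡ 152;  178^38 ≡ 184;  178^95 ≡ 190;  178^190 ≡ 1.
Smallest exponent giving 1 is 190.

190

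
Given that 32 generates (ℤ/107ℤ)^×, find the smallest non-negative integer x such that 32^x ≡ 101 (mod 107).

Baby-step giant-step with m = ceil(sqrt(106)) = 11.
Baby table (32^j mod 107 for j=0..10):
  0:1  1:32  2:61  3:26  4:83  5:88  6:34  7:18
  8:41  9:28  10:40
Giant step factor: 32^(-11) ≡ 80 (mod 107).
Scan 101·80^i mod 107 for i = 0, 1, …:
  i=0: 101   i=1: 55   i=2: 13   i=3: 77
  i=4: 61
Match at i=4, j=2: x = 4·11 + 2 = 46.

46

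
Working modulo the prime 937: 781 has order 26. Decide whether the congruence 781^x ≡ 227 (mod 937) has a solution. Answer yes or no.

yes

227 ∈ ⟨781⟩ iff 227^26 ≡ 1 (mod 937), since |⟨781⟩| = 26.
227^26 mod 937 = 1.
Since 1 = 1, 227 lies in the subgroup.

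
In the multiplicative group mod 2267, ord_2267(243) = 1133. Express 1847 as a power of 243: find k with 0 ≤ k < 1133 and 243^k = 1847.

Baby-step giant-step with m = ceil(sqrt(1133)) = 34.
Baby table (243^j mod 2267 for j=0..33):
  0:1  1:243  2:107  3:1064  4:114  5:498  6:863  7:1145
  8:1661  9:97  10:901  11:1311  12:1193  13:1990  14:699  15:2099
  16:2249  17:160  18:341  19:1251  20:215  21:104  22:335  23:2060
  24:1840  25:521  26:1918  27:1339  28:1196  29:452  30:1020  31:757
  32:324  33:1654
Giant step factor: 243^(-34) ≡ 106 (mod 2267).
Scan 1847·106^i mod 2267 for i = 0, 1, …:
  i=0: 1847   i=1: 820   i=2: 774   i=3: 432
  i=4: 452
Match at i=4, j=29: k = 4·34 + 29 = 165.

165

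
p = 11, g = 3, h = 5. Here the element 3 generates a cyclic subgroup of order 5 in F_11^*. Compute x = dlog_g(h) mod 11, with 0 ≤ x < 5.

Successive powers of 3 modulo 11:
  3^0=1  3^1=3  3^2=9  3^3=5
So 3^3 ≡ 5 (mod 11), giving x = 3.

3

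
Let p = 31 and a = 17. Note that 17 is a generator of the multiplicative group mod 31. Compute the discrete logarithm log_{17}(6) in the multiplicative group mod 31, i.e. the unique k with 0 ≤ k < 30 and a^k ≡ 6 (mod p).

25

Successive powers of 17 modulo 31:
  17^0=1  17^1=17  17^2=10  17^3=15  17^4=7  17^5=26
  17^6=8  17^7=12  17^8=18  17^9=27  17^10=25  17^11=22
  17^12=2  17^13=3  17^14=20  17^15=30  17^16=14  17^17=21
  17^18=16  17^19=24  17^20=5  17^21=23  17^22=19  17^23=13
  17^24=4  17^25=6
So 17^25 ≡ 6 (mod 31), giving k = 25.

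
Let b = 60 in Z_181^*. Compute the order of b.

90

The order of 60 must divide p − 1 = 180 = 2^2 · 3^2 · 5.
Divisors: 1, 2, 3, 4, 5, 6, 9, 10, 12, 15, 18, 20, 30, 36, 45, 60, 90, 180.
Check each in increasing order: 60^1 ≡ 60;  60^2 ≡ 161;  60^3 ≡ 67;  60^4 ≡ 38;  60^5 ≡ 108;  60^6 ≡ 145;  60^9 ≡ 122;  60^10 ≡ 80;  60^12 ≡ 29;  60^15 ≡ 133;  60^18 ≡ 42;  60^20 ≡ 65;  60^30 ≡ 132;  60^36 ≡ 135;  60^45 ≡ 180;  60^60 ≡ 48;  60^90 ≡ 1.
Smallest exponent giving 1 is 90.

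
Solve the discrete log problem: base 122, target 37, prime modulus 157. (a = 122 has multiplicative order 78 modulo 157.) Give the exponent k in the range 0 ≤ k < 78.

44

Baby-step giant-step with m = ceil(sqrt(78)) = 9.
Baby table (122^j mod 157 for j=0..8):
  0:1  1:122  2:126  3:143  4:19  5:120  6:39  7:48
  8:47
Giant step factor: 122^(-9) ≡ 90 (mod 157).
Scan 37·90^i mod 157 for i = 0, 1, …:
  i=0: 37   i=1: 33   i=2: 144   i=3: 86
  i=4: 47
Match at i=4, j=8: k = 4·9 + 8 = 44.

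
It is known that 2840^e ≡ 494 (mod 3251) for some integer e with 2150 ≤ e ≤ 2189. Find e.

2173

Compute 2840^2150 mod 3251 = 2619, then multiply by 2840 repeatedly:
  2840^2150=2619  2840^2151=2923  2840^2152=1517  2840^2153=705  2840^2154=2835
  2840^2155=1924  2840^2156=2480  2840^2157=1534  2840^2158=220  2840^2159=608
  2840^2160=439  2840^2161=1627  2840^2162=1009  2840^2163=1429  2840^2164=1112
  2840^2165=1359  2840^2166=623  2840^2167=776  2840^2168=2913  2840^2169=2376
  2840^2170=2015  2840^2171=840  2840^2172=2617  2840^2173=494
Found 494 at exponent 2173.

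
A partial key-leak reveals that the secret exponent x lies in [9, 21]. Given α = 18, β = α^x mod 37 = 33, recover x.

16

Compute 18^9 mod 37 = 31, then multiply by 18 repeatedly:
  18^9=31  18^10=3  18^11=17  18^12=10  18^13=32
  18^14=21  18^15=8  18^16=33
Found 33 at exponent 16.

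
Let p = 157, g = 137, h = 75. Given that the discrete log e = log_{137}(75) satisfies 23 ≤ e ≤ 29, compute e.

24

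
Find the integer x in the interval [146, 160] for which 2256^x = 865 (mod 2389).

148

Compute 2256^146 mod 2389 = 221, then multiply by 2256 repeatedly:
  2256^146=221  2256^147=1664  2256^148=865
Found 865 at exponent 148.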